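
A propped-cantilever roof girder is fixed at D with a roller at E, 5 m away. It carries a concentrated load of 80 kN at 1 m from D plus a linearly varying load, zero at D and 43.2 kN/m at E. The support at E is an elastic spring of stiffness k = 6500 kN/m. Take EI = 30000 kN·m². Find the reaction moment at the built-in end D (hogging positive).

Choose R_E as the redundant. The primary structure is the cantilever fixed at D.
Downward deflection at the released point E due to the loads:
  point load 80 at a = 1: Pa²(3L − a)/(6EI) = 186.7/EI
  triangular load, peak 43.2 at the free end: 11w₀L⁴/(120EI) = 2475/EI
  δ_0 = 2662/EI
Flexibility coefficient — unit upward force at E: δ_{EE} = L³/(3EI) = 41.67/EI.
With EI = 30000 kN·m²: δ_0 = 0.088722 m and δ_{EE} = 0.001389 m/kN.
Compatibility — the spring shortens by R_E/k under the reaction it provides: δ_0 − R_E·δ_{EE} = R_E/k. With 1/k = 0.000154 m/kN, R_E = δ_0 / (δ_{EE} + 1/k) = 0.088722 / (0.001389 + 0.000154) = 57.51 kN.
Moment equilibrium about D: M_D = Σ(load moments about D) − R_E·L = 440 − 57.51×5 = 152.5 kN·m.

M_D = 152.5 kN·m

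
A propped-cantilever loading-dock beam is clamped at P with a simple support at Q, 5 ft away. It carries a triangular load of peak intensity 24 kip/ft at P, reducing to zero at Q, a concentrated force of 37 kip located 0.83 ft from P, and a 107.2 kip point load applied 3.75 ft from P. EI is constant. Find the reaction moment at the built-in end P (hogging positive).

Release the roller at Q. Primary structure: cantilever fixed at P.
Downward deflection at the released point Q due to the loads:
  triangular load, peak 24 at the fixed end: w₀L⁴/(30EI) = 500/EI
  point load 37 at a = 0.83: Pa²(3L − a)/(6EI) = 60.2/EI
  point load 107.2 at a = 3.75: Pa²(3L − a)/(6EI) = 2827/EI
  δ_0 = 3387/EI
Tip deflection under a unit load at Q: L³/(3EI) = 41.67/EI.
The prop prevents deflection at Q: R_Q = δ_0/δ_{QQ} = 3387/41.67 = 81.28 kip.
Moment equilibrium about P: M_P = Σ(load moments about P) − R_Q·L = 532.7 − 81.28×5 = 126.3 kip·ft.

M_P = 126.3 kip·ft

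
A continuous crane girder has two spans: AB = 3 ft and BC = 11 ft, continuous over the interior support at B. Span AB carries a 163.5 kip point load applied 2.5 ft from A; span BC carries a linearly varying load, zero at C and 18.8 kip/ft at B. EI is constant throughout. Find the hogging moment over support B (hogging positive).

M_B = 132.5 kip·ft

Release continuity at B by inserting a hinge; the redundant is the internal moment M_B. The primary structure is two simply-supported spans AB and BC.
End slopes at the hinge B, treating each span as simply supported:
  span AB: point load 163.5 at a = 2.5: Pab(L + a)/(6LEI) = 62.45/EI
  span BC: triangular load, peak 18.8: w₀L³/(45EI) = 556.1/EI
  relative rotation θ_0 = (62.45 + 556.1)/EI = 618.5/EI
A unit hogging moment at B produces rotation L₁/(3EI) + L₂/(3EI) = 4.667/EI.
Slope continuity at B: θ_0 = M_B·4.667/EI, so M_B = 618.5/4.667 = 132.5 kip·ft (hogging).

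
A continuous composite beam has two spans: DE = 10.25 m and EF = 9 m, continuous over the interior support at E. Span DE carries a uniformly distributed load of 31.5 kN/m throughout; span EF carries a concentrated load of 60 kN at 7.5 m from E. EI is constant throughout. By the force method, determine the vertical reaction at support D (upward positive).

R_D = 138 kN

Take M_E as the redundant. Released structure: two simple spans DE and EF with a hinge at E.
Rotations at E on the released spans (each span's end-slope, ×1/EI):
  span DE: UDL 31.5: wL³/(24EI) = 1413/EI
  span EF: point load 60 at a = 7.5: Pab(L + b)/(6LEI) = 131.2/EI
  relative rotation θ_0 = (1413 + 131.2)/EI = 1545/EI
A unit hogging moment at E produces rotation L₁/(3EI) + L₂/(3EI) = 6.417/EI.
Compatibility: M_E·(L₁+L₂)/(3EI) = θ_0, giving M_E = 240.7 kN·m (hogging).
Span DE, ΣM about D with M_E applied at E: R_E^{DE}·10.25 = 1655 + 240.7, so R_E^{DE} = 184.9 kN and R_D = 322.9 − 184.9 = 138 kN.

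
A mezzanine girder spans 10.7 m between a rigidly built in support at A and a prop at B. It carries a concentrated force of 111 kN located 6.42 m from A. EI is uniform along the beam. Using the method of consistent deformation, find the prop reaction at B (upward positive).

Take the reaction at B as the redundant and release it; the primary structure is a cantilever fixed at A.
Deflection at B on the released cantilever, summing each load's contribution:
  point load 111 at a = 6.42: Pa²(3L − a)/(6EI) = 19581/EI
Flexibility coefficient — unit upward force at B: δ_{BB} = L³/(3EI) = 408.3/EI.
The prop prevents deflection at B: R_B = δ_0/δ_{BB} = 19581/408.3 = 47.95 kN.

R_B = 47.95 kN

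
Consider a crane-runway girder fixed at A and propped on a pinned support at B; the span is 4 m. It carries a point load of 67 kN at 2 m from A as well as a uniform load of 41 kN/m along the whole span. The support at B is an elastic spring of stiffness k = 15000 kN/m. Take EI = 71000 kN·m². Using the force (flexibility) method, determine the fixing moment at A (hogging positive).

M_A = 192.1 kN·m

Release the roller at B. Primary structure: cantilever fixed at A.
Deflection at B on the released cantilever, summing each load's contribution:
  point load 67 at a = 2: Pa²(3L − a)/(6EI) = 446.7/EI
  UDL 41: wL⁴/(8EI) = 1312/EI
  δ_0 = 1759/EI
Flexibility coefficient — unit upward force at B: δ_{BB} = L³/(3EI) = 21.33/EI.
With EI = 71000 kN·m²: δ_0 = 0.02477 m and δ_{BB} = 0.0003 m/kN.
Compatibility — the spring shortens by R_B/k under the reaction it provides: δ_0 − R_B·δ_{BB} = R_B/k. With 1/k = 0.000067 m/kN, R_B = δ_0 / (δ_{BB} + 1/k) = 0.02477 / (0.0003 + 0.000067) = 67.47 kN.
Moment equilibrium about A: M_A = Σ(load moments about A) − R_B·L = 462 − 67.47×4 = 192.1 kN·m.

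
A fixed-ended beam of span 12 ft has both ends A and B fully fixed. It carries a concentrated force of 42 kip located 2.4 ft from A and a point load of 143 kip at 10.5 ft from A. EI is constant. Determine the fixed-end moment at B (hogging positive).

Release both end moments; the primary structure is a simply-supported span AB with redundants M_A and M_B.
On the primary (simply-supported) span, the end slopes from the loading are:
  at A: point load 42 at a = 2.4: Pab(L + b)/(6LEI) = 290.3/EI
  at B: point load 42 at a = 2.4: Pab(L + a)/(6LEI) = 193.5/EI
  at A: point load 143 at a = 10.5: Pab(L + b)/(6LEI) = 422.3/EI
  at B: point load 143 at a = 10.5: Pab(L + a)/(6LEI) = 703.8/EI
  θ_A0 = 712.6/EI,  θ_B0 = 897.4/EI
Flexibility coefficients: a unit moment at one end gives L/(3EI) there and L/(6EI) at the far end, so f₁₁ = f₂₂ = 4/EI and f₁₂ = f₂₁ = 2/EI.
Compatibility — zero rotation at each built-in end:
  4 M_A + 2 M_B = 712.6
  2 M_A + 4 M_B = 897.4
Solving the pair gives M_A = 87.97 kip·ft and M_B = 180.4 kip·ft (hogging).

M_B = 180.4 kip·ft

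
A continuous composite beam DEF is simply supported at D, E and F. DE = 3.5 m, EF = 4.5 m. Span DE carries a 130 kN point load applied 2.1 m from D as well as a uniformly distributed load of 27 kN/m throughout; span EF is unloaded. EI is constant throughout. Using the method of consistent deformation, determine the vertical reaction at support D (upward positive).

R_D = 83.16 kN

Take M_E as the redundant. Released structure: two simple spans DE and EF with a hinge at E.
Rotations at E on the released spans (each span's end-slope, ×1/EI):
  span DE: point load 130 at a = 2.1: Pab(L + a)/(6LEI) = 101.9/EI
  span DE: UDL 27: wL³/(24EI) = 48.23/EI
  relative rotation θ_0 = (150.2 + 0)/EI = 150.2/EI
A unit hogging moment at E produces rotation L₁/(3EI) + L₂/(3EI) = 2.667/EI.
Slope continuity at E: θ_0 = M_E·2.667/EI, so M_E = 150.2/2.667 = 56.31 kN·m (hogging).
Span DE, ΣM about D with M_E applied at E: R_E^{DE}·3.5 = 438.4 + 56.31, so R_E^{DE} = 141.3 kN and R_D = 224.5 − 141.3 = 83.16 kN.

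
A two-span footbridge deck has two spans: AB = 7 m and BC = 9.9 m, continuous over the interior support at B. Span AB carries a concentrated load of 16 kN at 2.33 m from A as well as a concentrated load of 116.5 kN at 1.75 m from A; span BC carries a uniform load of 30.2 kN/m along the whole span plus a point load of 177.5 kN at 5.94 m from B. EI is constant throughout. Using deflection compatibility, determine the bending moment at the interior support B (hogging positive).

Release continuity at B by inserting a hinge; the redundant is the internal moment M_B. The primary structure is two simply-supported spans AB and BC.
Discontinuity in slope at B on the released structure — sum the simple-span end rotations:
  span AB: point load 16 at a = 2.33: Pab(L + a)/(6LEI) = 38.67/EI
  span AB: point load 116.5 at a = 1.75: Pab(L + a)/(6LEI) = 223/EI
  span BC: UDL 30.2: wL³/(24EI) = 1221/EI
  span BC: point load 177.5 at a = 5.94: Pab(L + b)/(6LEI) = 974.2/EI
  relative rotation θ_0 = (261.7 + 2195)/EI = 2457/EI
A unit hogging moment at B produces rotation L₁/(3EI) + L₂/(3EI) = 5.633/EI.
Compatibility: M_B·(L₁+L₂)/(3EI) = θ_0, giving M_B = 436.1 kN·m (hogging).

M_B = 436.1 kN·m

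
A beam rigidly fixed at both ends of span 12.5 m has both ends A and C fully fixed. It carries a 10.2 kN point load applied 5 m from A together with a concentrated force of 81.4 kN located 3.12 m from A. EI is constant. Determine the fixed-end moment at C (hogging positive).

Release both end moments; the primary structure is a simply-supported span AC with redundants M_A and M_C.
Simple-span end rotations at A and C under the given loads:
  at A: point load 10.2 at a = 5: Pab(L + b)/(6LEI) = 102/EI
  at C: point load 10.2 at a = 5: Pab(L + a)/(6LEI) = 89.25/EI
  at A: point load 81.4 at a = 3.12: Pab(L + b)/(6LEI) = 695/EI
  at C: point load 81.4 at a = 3.12: Pab(L + a)/(6LEI) = 496.1/EI
  θ_A0 = 797/EI,  θ_C0 = 585.4/EI
Flexibility coefficients: a unit moment at one end gives L/(3EI) there and L/(6EI) at the far end, so f₁₁ = f₂₂ = 4.167/EI and f₁₂ = f₂₁ = 2.083/EI.
Compatibility — zero rotation at each built-in end:
  4.167 M_A + 2.083 M_C = 797
  2.083 M_A + 4.167 M_C = 585.4
Solving the pair gives M_A = 161.4 kN·m and M_C = 59.81 kN·m (hogging).

M_C = 59.81 kN·m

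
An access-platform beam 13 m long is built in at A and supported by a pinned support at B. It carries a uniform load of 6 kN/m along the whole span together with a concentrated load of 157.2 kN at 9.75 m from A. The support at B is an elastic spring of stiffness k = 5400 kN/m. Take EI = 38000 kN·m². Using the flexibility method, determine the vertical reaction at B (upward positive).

R_B = 127.5 kN

Choose R_B as the redundant. The primary structure is the cantilever fixed at A.
Primary-structure tip deflection at B by superposition:
  UDL 6: wL⁴/(8EI) = 21421/EI
  point load 157.2 at a = 9.75: Pa²(3L − a)/(6EI) = 72851/EI
  δ_0 = 94272/EI
Tip deflection under a unit load at B: L³/(3EI) = 732.3/EI.
With EI = 38000 kN·m²: δ_0 = 2.4808 m and δ_{BB} = 0.019272 m/kN.
Compatibility — the spring shortens by R_B/k under the reaction it provides: δ_0 − R_B·δ_{BB} = R_B/k. With 1/k = 0.000185 m/kN, R_B = δ_0 / (δ_{BB} + 1/k) = 2.4808 / (0.019272 + 0.000185) = 127.5 kN.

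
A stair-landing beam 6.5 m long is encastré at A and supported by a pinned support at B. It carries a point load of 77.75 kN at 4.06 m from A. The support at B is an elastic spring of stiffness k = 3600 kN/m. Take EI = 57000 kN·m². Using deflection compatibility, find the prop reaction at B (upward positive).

R_B = 30.71 kN

Release the roller at B. Primary structure: cantilever fixed at A.
Primary-structure tip deflection at B by superposition:
  point load 77.75 at a = 4.06: Pa²(3L − a)/(6EI) = 3298/EI
Tip deflection under a unit load at B: L³/(3EI) = 91.54/EI.
With EI = 57000 kN·m²: δ_0 = 0.057859 m and δ_{BB} = 0.001606 m/kN.
Compatibility — the spring shortens by R_B/k under the reaction it provides: δ_0 − R_B·δ_{BB} = R_B/k. With 1/k = 0.000278 m/kN, R_B = δ_0 / (δ_{BB} + 1/k) = 0.057859 / (0.001606 + 0.000278) = 30.71 kN.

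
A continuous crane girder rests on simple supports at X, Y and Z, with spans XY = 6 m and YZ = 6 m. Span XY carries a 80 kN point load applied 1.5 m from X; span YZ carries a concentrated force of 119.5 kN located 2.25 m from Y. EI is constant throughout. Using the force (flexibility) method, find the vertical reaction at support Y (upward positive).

R_Y = 126.8 kN

Insert a hinge at Y; M_Y is the redundant, and each span becomes simply supported.
End slopes at the hinge Y, treating each span as simply supported:
  span XY: point load 80 at a = 1.5: Pab(L + a)/(6LEI) = 112.5/EI
  span YZ: point load 119.5 at a = 2.25: Pab(L + b)/(6LEI) = 273.1/EI
  relative rotation θ_0 = (112.5 + 273.1)/EI = 385.6/EI
A unit hogging moment at Y produces rotation L₁/(3EI) + L₂/(3EI) = 4/EI.
Compatibility: M_Y·(L₁+L₂)/(3EI) = θ_0, giving M_Y = 96.39 kN·m (hogging).
Span XY, ΣM about X with M_Y applied at Y: R_Y^{XY}·6 = 120 + 96.39, so R_Y^{XY} = 36.07 kN and R_X = 80 − 36.07 = 43.93 kN.
Span YZ, ΣM about Z: R_Y^{YZ}·6 = 448.1 + 96.39, so R_Y^{YZ} = 90.75 kN and R_Z = 119.5 − 90.75 = 28.75 kN.
R_Y = 36.07 + 90.75 = 126.8 kN.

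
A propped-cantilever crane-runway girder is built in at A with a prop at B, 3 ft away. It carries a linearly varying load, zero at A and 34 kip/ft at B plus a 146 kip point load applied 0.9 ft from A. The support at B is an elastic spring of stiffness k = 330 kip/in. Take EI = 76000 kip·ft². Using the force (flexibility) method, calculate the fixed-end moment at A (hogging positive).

M_A = 189.5 kip·ft

Release the roller at B. Primary structure: cantilever fixed at A.
Primary-structure tip deflection at B by superposition:
  triangular load, peak 34 at the free end: 11w₀L⁴/(120EI) = 252.4/EI
  point load 146 at a = 0.9: Pa²(3L − a)/(6EI) = 159.7/EI
  δ_0 = 412.1/EI
Tip deflection under a unit load at B: L³/(3EI) = 9/EI.
With EI = 76000 kip·ft²: δ_0 = 0.005422 ft and δ_{BB} = 0.000118 ft/kip.
Compatibility — the spring shortens by R_B/k under the reaction it provides: δ_0 − R_B·δ_{BB} = R_B/k. With 1/k = 1/(330×12) ft/kip = 0.000253 ft/kip, R_B = δ_0 / (δ_{BB} + 1/k) = 0.005422 / (0.000118 + 0.000253) = 14.62 kip.
Moment equilibrium about A: M_A = Σ(load moments about A) − R_B·L = 233.4 − 14.62×3 = 189.5 kip·ft.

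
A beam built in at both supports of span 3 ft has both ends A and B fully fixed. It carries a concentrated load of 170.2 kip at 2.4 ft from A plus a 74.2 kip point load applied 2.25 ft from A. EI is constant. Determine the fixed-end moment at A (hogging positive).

M_A = 26.77 kip·ft

Release both end moments; the primary structure is a simply-supported span AB with redundants M_A and M_B.
End rotations of the released simple span under the applied load (×1/EI):
  at A: point load 170.2 at a = 2.4: Pab(L + b)/(6LEI) = 49.02/EI
  at B: point load 170.2 at a = 2.4: Pab(L + a)/(6LEI) = 73.53/EI
  at A: point load 74.2 at a = 2.25: Pab(L + b)/(6LEI) = 26.09/EI
  at B: point load 74.2 at a = 2.25: Pab(L + a)/(6LEI) = 36.52/EI
  θ_A0 = 75.1/EI,  θ_B0 = 110/EI
Flexibility coefficients: a unit moment at one end gives L/(3EI) there and L/(6EI) at the far end, so f₁₁ = f₂₂ = 1/EI and f₁₂ = f₂₁ = 0.5/EI.
Compatibility — zero rotation at each built-in end:
  1 M_A + 0.5 M_B = 75.1
  0.5 M_A + 1 M_B = 110
Solving the pair gives M_A = 26.77 kip·ft and M_B = 96.66 kip·ft (hogging).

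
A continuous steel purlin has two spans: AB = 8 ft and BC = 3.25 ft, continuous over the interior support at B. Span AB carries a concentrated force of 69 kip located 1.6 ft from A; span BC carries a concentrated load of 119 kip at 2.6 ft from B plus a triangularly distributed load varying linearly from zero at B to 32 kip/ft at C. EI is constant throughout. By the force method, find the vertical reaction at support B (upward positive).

R_B = 78.34 kip

Release continuity at B by inserting a hinge; the redundant is the internal moment M_B. The primary structure is two simply-supported spans AB and BC.
End slopes at the hinge B, treating each span as simply supported:
  span AB: point load 69 at a = 1.6: Pab(L + a)/(6LEI) = 141.3/EI
  span BC: point load 119 at a = 2.6: Pab(L + b)/(6LEI) = 40.22/EI
  span BC: triangular load, peak 32: 7w₀L³/(360EI) = 21.36/EI
  relative rotation θ_0 = (141.3 + 61.58)/EI = 202.9/EI
A unit hogging moment at B produces rotation L₁/(3EI) + L₂/(3EI) = 3.75/EI.
Compatibility: M_B·(L₁+L₂)/(3EI) = θ_0, giving M_B = 54.1 kip·ft (hogging).
Span AB, ΣM about A with M_B applied at B: R_B^{AB}·8 = 110.4 + 54.1, so R_B^{AB} = 20.56 kip and R_A = 69 − 20.56 = 48.44 kip.
Span BC, ΣM about C: R_B^{BC}·3.25 = 133.7 + 54.1, so R_B^{BC} = 57.78 kip and R_C = 171 − 57.78 = 113.2 kip.
R_B = 20.56 + 57.78 = 78.34 kip.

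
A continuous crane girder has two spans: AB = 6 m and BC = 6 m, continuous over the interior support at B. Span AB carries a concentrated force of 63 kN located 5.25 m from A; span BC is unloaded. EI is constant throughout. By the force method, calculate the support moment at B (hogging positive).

M_B = 19.38 kN·m

Release continuity at B by inserting a hinge; the redundant is the internal moment M_B. The primary structure is two simply-supported spans AB and BC.
Discontinuity in slope at B on the released structure — sum the simple-span end rotations:
  span AB: point load 63 at a = 5.25: Pab(L + a)/(6LEI) = 77.52/EI
  relative rotation θ_0 = (77.52 + 0)/EI = 77.52/EI
A unit hogging moment at B produces rotation L₁/(3EI) + L₂/(3EI) = 4/EI.
Slope continuity at B: θ_0 = M_B·4/EI, so M_B = 77.52/4 = 19.38 kN·m (hogging).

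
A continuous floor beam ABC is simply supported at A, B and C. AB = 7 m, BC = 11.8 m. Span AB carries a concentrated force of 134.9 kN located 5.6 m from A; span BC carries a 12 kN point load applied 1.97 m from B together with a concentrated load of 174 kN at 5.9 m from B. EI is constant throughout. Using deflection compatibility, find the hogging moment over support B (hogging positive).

M_B = 303.6 kN·m

Take M_B as the redundant. Released structure: two simple spans AB and BC with a hinge at B.
Rotations at B on the released spans (each span's end-slope, ×1/EI):
  span AB: point load 134.9 at a = 5.6: Pab(L + a)/(6LEI) = 317.3/EI
  span BC: point load 12 at a = 1.97: Pab(L + b)/(6LEI) = 70.99/EI
  span BC: point load 174 at a = 5.9: Pab(L + b)/(6LEI) = 1514/EI
  relative rotation θ_0 = (317.3 + 1585)/EI = 1903/EI
A unit hogging moment at B produces rotation L₁/(3EI) + L₂/(3EI) = 6.267/EI.
Slope continuity at B: θ_0 = M_B·6.267/EI, so M_B = 1903/6.267 = 303.6 kN·m (hogging).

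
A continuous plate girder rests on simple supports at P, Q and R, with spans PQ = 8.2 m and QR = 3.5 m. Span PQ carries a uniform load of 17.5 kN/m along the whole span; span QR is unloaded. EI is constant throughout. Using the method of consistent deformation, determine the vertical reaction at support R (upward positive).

R_R = -29.45 kN

Release continuity at Q by inserting a hinge; the redundant is the internal moment M_Q. The primary structure is two simply-supported spans PQ and QR.
End slopes at the hinge Q, treating each span as simply supported:
  span PQ: UDL 17.5: wL³/(24EI) = 402/EI
  relative rotation θ_0 = (402 + 0)/EI = 402/EI
A unit hogging moment at Q produces rotation L₁/(3EI) + L₂/(3EI) = 3.9/EI.
Compatibility: M_Q·(L₁+L₂)/(3EI) = θ_0, giving M_Q = 103.1 kN·m (hogging).
Span QR, ΣM about R: R_Q^{QR}·3.5 = 0 + 103.1, so R_Q^{QR} = 29.45 kN and R_R = 0 − 29.45 = -29.45 kN.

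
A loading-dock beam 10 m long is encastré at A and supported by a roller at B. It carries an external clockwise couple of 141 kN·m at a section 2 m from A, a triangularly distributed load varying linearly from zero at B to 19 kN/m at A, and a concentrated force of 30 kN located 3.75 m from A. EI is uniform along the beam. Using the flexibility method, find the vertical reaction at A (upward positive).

R_A = 92.85 kN

Remove the prop at B; the released (primary) structure is a cantilever built in at A.
Free-end deflection of the primary structure under the applied loading (downward +):
  clockwise couple 141 at a = 2: M₀a(2L − a)/(2EI) = 2538/EI
  triangular load, peak 19 at the fixed end: w₀L⁴/(30EI) = 6333/EI
  point load 30 at a = 3.75: Pa²(3L − a)/(6EI) = 1846/EI
  δ_0 = 10717/EI
Tip deflection under a unit load at B: L³/(3EI) = 333.3/EI.
Compatibility at B: δ_0 − R_B·δ_{BB} = 0, so R_B = 10717/333.3 = 32.15 kN.
Vertical equilibrium: R_A = ΣP − R_B = 125 − 32.15 = 92.85 kN.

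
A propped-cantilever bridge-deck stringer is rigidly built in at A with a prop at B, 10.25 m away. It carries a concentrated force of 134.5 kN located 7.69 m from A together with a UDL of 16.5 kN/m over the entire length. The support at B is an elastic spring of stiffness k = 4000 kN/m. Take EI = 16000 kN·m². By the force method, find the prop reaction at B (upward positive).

R_B = 146.9 kN

Release the roller at B. Primary structure: cantilever fixed at A.
Deflection at B on the released cantilever, summing each load's contribution:
  point load 134.5 at a = 7.69: Pa²(3L − a)/(6EI) = 30569/EI
  UDL 16.5: wL⁴/(8EI) = 22766/EI
  δ_0 = 53335/EI
Flexibility coefficient — unit upward force at B: δ_{BB} = L³/(3EI) = 359/EI.
With EI = 16000 kN·m²: δ_0 = 3.3335 m and δ_{BB} = 0.022435 m/kN.
Compatibility — the spring shortens by R_B/k under the reaction it provides: δ_0 − R_B·δ_{BB} = R_B/k. With 1/k = 0.00025 m/kN, R_B = δ_0 / (δ_{BB} + 1/k) = 3.3335 / (0.022435 + 0.00025) = 146.9 kN.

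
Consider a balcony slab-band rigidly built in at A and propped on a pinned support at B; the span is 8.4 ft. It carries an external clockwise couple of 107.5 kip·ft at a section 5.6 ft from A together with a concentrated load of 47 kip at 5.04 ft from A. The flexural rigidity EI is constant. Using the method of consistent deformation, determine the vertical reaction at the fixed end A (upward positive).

Take the reaction at B as the redundant and release it; the primary structure is a cantilever fixed at A.
Free-end deflection of the primary structure under the applied loading (downward +):
  clockwise couple 107.5 at a = 5.6: M₀a(2L − a)/(2EI) = 3371/EI
  point load 47 at a = 5.04: Pa²(3L − a)/(6EI) = 4011/EI
  δ_0 = 7383/EI
Flexibility coefficient — unit upward force at B: δ_{BB} = L³/(3EI) = 197.6/EI.
The prop prevents deflection at B: R_B = δ_0/δ_{BB} = 7383/197.6 = 37.37 kip.
Vertical equilibrium: R_A = ΣP − R_B = 47 − 37.37 = 9.633 kip.

R_A = 9.633 kip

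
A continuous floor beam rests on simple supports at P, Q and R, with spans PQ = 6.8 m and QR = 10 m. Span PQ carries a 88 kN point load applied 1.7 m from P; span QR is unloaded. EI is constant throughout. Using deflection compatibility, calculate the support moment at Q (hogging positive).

Insert a hinge at Q; M_Q is the redundant, and each span becomes simply supported.
Rotations at Q on the released spans (each span's end-slope, ×1/EI):
  span PQ: point load 88 at a = 1.7: Pab(L + a)/(6LEI) = 158.9/EI
  relative rotation θ_0 = (158.9 + 0)/EI = 158.9/EI
A unit hogging moment at Q produces rotation L₁/(3EI) + L₂/(3EI) = 5.6/EI.
Slope continuity at Q: θ_0 = M_Q·5.6/EI, so M_Q = 158.9/5.6 = 28.38 kN·m (hogging).

M_Q = 28.38 kN·m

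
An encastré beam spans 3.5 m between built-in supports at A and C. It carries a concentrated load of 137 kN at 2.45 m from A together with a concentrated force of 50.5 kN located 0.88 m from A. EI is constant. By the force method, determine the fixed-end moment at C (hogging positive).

M_C = 78.85 kN·m

Take the two fixed-end moments M_A, M_C as redundants; the released structure is the simple span AC.
On the primary (simply-supported) span, the end slopes from the loading are:
  at A: point load 137 at a = 2.45: Pab(L + b)/(6LEI) = 76.36/EI
  at C: point load 137 at a = 2.45: Pab(L + a)/(6LEI) = 99.86/EI
  at A: point load 50.5 at a = 0.88: Pab(L + b)/(6LEI) = 33.93/EI
  at C: point load 50.5 at a = 0.88: Pab(L + a)/(6LEI) = 24.28/EI
  θ_A0 = 110.3/EI,  θ_C0 = 124.1/EI
Flexibility coefficients: a unit moment at one end gives L/(3EI) there and L/(6EI) at the far end, so f₁₁ = f₂₂ = 1.167/EI and f₁₂ = f₂₁ = 0.5833/EI.
Compatibility — zero rotation at each built-in end:
  1.167 M_A + 0.5833 M_C = 110.3
  0.5833 M_A + 1.167 M_C = 124.1
Solving the pair gives M_A = 55.11 kN·m and M_C = 78.85 kN·m (hogging).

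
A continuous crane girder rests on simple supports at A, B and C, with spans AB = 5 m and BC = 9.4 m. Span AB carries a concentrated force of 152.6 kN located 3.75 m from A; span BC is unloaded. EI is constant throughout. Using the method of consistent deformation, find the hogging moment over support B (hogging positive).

M_B = 43.47 kN·m

Take M_B as the redundant. Released structure: two simple spans AB and BC with a hinge at B.
Discontinuity in slope at B on the released structure — sum the simple-span end rotations:
  span AB: point load 152.6 at a = 3.75: Pab(L + a)/(6LEI) = 208.6/EI
  relative rotation θ_0 = (208.6 + 0)/EI = 208.6/EI
A unit hogging moment at B produces rotation L₁/(3EI) + L₂/(3EI) = 4.8/EI.
Compatibility: M_B·(L₁+L₂)/(3EI) = θ_0, giving M_B = 43.47 kN·m (hogging).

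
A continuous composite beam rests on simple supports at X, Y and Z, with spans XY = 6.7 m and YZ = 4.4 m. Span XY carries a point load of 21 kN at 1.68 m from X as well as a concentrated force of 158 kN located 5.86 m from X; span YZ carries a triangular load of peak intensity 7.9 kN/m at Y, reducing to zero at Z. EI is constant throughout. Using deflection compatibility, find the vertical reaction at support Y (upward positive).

Take M_Y as the redundant. Released structure: two simple spans XY and YZ with a hinge at Y.
Rotations at Y on the released spans (each span's end-slope, ×1/EI):
  span XY: point load 21 at a = 1.68: Pab(L + a)/(6LEI) = 36.92/EI
  span XY: point load 158 at a = 5.86: Pab(L + a)/(6LEI) = 243/EI
  span YZ: triangular load, peak 7.9: w₀L³/(45EI) = 14.95/EI
  relative rotation θ_0 = (279.9 + 14.95)/EI = 294.9/EI
A unit hogging moment at Y produces rotation L₁/(3EI) + L₂/(3EI) = 3.7/EI.
Compatibility: M_Y·(L₁+L₂)/(3EI) = θ_0, giving M_Y = 79.69 kN·m (hogging).
Span XY, ΣM about X with M_Y applied at Y: R_Y^{XY}·6.7 = 961.2 + 79.69, so R_Y^{XY} = 155.4 kN and R_X = 179 − 155.4 = 23.65 kN.
Span YZ, ΣM about Z: R_Y^{YZ}·4.4 = 50.98 + 79.69, so R_Y^{YZ} = 29.7 kN and R_Z = 17.38 − 29.7 = -12.32 kN.
R_Y = 155.4 + 29.7 = 185.1 kN.

R_Y = 185.1 kN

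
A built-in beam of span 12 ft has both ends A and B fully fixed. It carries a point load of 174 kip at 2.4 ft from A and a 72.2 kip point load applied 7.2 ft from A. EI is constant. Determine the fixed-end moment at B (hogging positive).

M_B = 191.6 kip·ft

Take the two fixed-end moments M_A, M_B as redundants; the released structure is the simple span AB.
End rotations of the released simple span under the applied load (×1/EI):
  at A: point load 174 at a = 2.4: Pab(L + b)/(6LEI) = 1203/EI
  at B: point load 174 at a = 2.4: Pab(L + a)/(6LEI) = 801.8/EI
  at A: point load 72.2 at a = 7.2: Pab(L + b)/(6LEI) = 582.2/EI
  at B: point load 72.2 at a = 7.2: Pab(L + a)/(6LEI) = 665.4/EI
  θ_A0 = 1785/EI,  θ_B0 = 1467/EI
Flexibility coefficients: a unit moment at one end gives L/(3EI) there and L/(6EI) at the far end, so f₁₁ = f₂₂ = 4/EI and f₁₂ = f₂₁ = 2/EI.
Compatibility — zero rotation at each built-in end:
  4 M_A + 2 M_B = 1785
  2 M_A + 4 M_B = 1467
Solving the pair gives M_A = 350.4 kip·ft and M_B = 191.6 kip·ft (hogging).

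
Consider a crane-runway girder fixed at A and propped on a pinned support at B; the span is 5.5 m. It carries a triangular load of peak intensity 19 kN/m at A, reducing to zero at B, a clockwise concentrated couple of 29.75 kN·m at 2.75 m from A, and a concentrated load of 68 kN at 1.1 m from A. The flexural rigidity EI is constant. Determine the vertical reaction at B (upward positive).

Remove the prop at B; the released (primary) structure is a cantilever built in at A.
Free-end deflection of the primary structure under the applied loading (downward +):
  triangular load, peak 19 at the fixed end: w₀L⁴/(30EI) = 579.5/EI
  clockwise couple 29.75 at a = 2.75: M₀a(2L − a)/(2EI) = 337.5/EI
  point load 68 at a = 1.1: Pa²(3L − a)/(6EI) = 211.2/EI
  δ_0 = 1128/EI
Flexibility coefficient — unit upward force at B: δ_{BB} = L³/(3EI) = 55.46/EI.
The prop prevents deflection at B: R_B = δ_0/δ_{BB} = 1128/55.46 = 20.34 kN.

R_B = 20.34 kN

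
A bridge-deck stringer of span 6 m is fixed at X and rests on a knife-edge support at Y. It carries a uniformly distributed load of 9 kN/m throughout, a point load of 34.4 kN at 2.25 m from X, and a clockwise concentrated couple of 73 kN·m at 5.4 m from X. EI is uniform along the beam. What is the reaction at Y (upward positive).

Remove the prop at Y; the released (primary) structure is a cantilever built in at X.
Free-end deflection of the primary structure under the applied loading (downward +):
  UDL 9: wL⁴/(8EI) = 1458/EI
  point load 34.4 at a = 2.25: Pa²(3L − a)/(6EI) = 457.1/EI
  clockwise couple 73 at a = 5.4: M₀a(2L − a)/(2EI) = 1301/EI
  δ_0 = 3216/EI
Flexibility coefficient — unit upward force at Y: δ_{YY} = L³/(3EI) = 72/EI.
The prop prevents deflection at Y: R_Y = δ_0/δ_{YY} = 3216/72 = 44.67 kN.

R_Y = 44.67 kN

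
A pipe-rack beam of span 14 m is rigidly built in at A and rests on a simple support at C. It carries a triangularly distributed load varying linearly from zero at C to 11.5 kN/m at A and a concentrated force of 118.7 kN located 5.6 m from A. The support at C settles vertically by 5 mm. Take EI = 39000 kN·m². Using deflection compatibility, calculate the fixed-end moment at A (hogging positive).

Release the roller at C. Primary structure: cantilever fixed at A.
Free-end deflection of the primary structure under the applied loading (downward +):
  triangular load, peak 11.5 at the fixed end: w₀L⁴/(30EI) = 14726/EI
  point load 118.7 at a = 5.6: Pa²(3L − a)/(6EI) = 22583/EI
  δ_0 = 37309/EI
Tip deflection under a unit load at C: L³/(3EI) = 914.7/EI.
With EI = 39000 kN·m²: δ_0 = 0.95664 m and δ_{CC} = 0.023453 m/kN.
Compatibility — the beam at C must follow the support down by 0.005 m: δ_0 − R_C·δ_{CC} = 0.005, so R_C = (0.95664 − 0.005)/0.023453 = 40.58 kN.
Moment equilibrium about A: M_A = Σ(load moments about A) − R_C·L = 1040 − 40.58×14 = 472.3 kN·m.

M_A = 472.3 kN·m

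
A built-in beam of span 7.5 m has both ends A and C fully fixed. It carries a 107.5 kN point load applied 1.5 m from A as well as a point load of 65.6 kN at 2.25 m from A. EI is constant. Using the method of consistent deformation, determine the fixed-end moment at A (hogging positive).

Take the two fixed-end moments M_A, M_C as redundants; the released structure is the simple span AC.
Simple-span end rotations at A and C under the given loads:
  at A: point load 107.5 at a = 1.5: Pab(L + b)/(6LEI) = 290.2/EI
  at C: point load 107.5 at a = 1.5: Pab(L + a)/(6LEI) = 193.5/EI
  at A: point load 65.6 at a = 2.25: Pab(L + b)/(6LEI) = 219.6/EI
  at C: point load 65.6 at a = 2.25: Pab(L + a)/(6LEI) = 167.9/EI
  θ_A0 = 509.8/EI,  θ_C0 = 361.4/EI
Flexibility coefficients: a unit moment at one end gives L/(3EI) there and L/(6EI) at the far end, so f₁₁ = f₂₂ = 2.5/EI and f₁₂ = f₂₁ = 1.25/EI.
Compatibility — zero rotation at each built-in end:
  2.5 M_A + 1.25 M_C = 509.8
  1.25 M_A + 2.5 M_C = 361.4
Solving the pair gives M_A = 175.5 kN·m and M_C = 56.8 kN·m (hogging).

M_A = 175.5 kN·m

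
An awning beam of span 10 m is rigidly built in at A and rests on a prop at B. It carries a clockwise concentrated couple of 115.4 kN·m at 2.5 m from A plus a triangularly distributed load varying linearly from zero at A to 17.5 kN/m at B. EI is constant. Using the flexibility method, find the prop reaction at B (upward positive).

Release the roller at B. Primary structure: cantilever fixed at A.
Primary-structure tip deflection at B by superposition:
  clockwise couple 115.4 at a = 2.5: M₀a(2L − a)/(2EI) = 2524/EI
  triangular load, peak 17.5 at the free end: 11w₀L⁴/(120EI) = 16042/EI
  δ_0 = 18566/EI
Tip deflection under a unit load at B: L³/(3EI) = 333.3/EI.
The prop prevents deflection at B: R_B = δ_0/δ_{BB} = 18566/333.3 = 55.7 kN.

R_B = 55.7 kN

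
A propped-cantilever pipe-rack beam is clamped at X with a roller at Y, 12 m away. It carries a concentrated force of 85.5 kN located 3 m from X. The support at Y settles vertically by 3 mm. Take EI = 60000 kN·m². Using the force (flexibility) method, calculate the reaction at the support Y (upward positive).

Take the reaction at Y as the redundant and release it; the primary structure is a cantilever fixed at X.
Deflection at Y on the released cantilever, summing each load's contribution:
  point load 85.5 at a = 3: Pa²(3L − a)/(6EI) = 4232/EI
Flexibility coefficient — unit upward force at Y: δ_{YY} = L³/(3EI) = 576/EI.
With EI = 60000 kN·m²: δ_0 = 0.070538 m and δ_{YY} = 0.0096 m/kN.
Compatibility — the beam at Y must follow the support down by 0.003 m: δ_0 − R_Y·δ_{YY} = 0.003, so R_Y = (0.070538 − 0.003)/0.0096 = 7.035 kN.

R_Y = 7.035 kN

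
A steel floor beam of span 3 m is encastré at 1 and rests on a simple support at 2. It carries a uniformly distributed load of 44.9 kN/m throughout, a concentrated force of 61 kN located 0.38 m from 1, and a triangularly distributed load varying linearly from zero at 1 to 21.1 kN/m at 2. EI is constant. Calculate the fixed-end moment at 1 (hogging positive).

M_1 = 80.55 kN·m

Release the roller at 2. Primary structure: cantilever fixed at 1.
Primary-structure tip deflection at 2 by superposition:
  UDL 44.9: wL⁴/(8EI) = 454.6/EI
  point load 61 at a = 0.38: Pa²(3L − a)/(6EI) = 12.65/EI
  triangular load, peak 21.1 at the free end: 11w₀L⁴/(120EI) = 156.7/EI
  δ_0 = 623.9/EI
Flexibility coefficient — unit upward force at 2: δ_{22} = L³/(3EI) = 9/EI.
Compatibility at 2: δ_0 − R_2·δ_{22} = 0, so R_2 = 623.9/9 = 69.33 kN.
Moment equilibrium about 1: M_1 = Σ(load moments about 1) − R_2·L = 288.5 − 69.33×3 = 80.55 kN·m.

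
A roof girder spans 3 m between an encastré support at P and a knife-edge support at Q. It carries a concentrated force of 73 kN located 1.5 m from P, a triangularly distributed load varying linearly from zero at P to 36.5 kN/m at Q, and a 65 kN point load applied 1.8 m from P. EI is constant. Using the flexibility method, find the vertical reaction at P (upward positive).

R_P = 111.7 kN

Choose R_Q as the redundant. The primary structure is the cantilever fixed at P.
Downward deflection at the released point Q due to the loads:
  point load 73 at a = 1.5: Pa²(3L − a)/(6EI) = 205.3/EI
  triangular load, peak 36.5 at the free end: 11w₀L⁴/(120EI) = 271/EI
  point load 65 at a = 1.8: Pa²(3L − a)/(6EI) = 252.7/EI
  δ_0 = 729/EI
Flexibility coefficient — unit upward force at Q: δ_{QQ} = L³/(3EI) = 9/EI.
The prop prevents deflection at Q: R_Q = δ_0/δ_{QQ} = 729/9 = 81 kN.
Vertical equilibrium: R_P = ΣP − R_Q = 192.8 − 81 = 111.7 kN.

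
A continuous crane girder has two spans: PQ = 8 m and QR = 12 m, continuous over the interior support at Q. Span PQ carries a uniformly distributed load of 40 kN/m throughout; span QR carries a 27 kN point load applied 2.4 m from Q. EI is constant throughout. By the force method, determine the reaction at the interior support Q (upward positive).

R_Q = 214.1 kN

Insert a hinge at Q; M_Q is the redundant, and each span becomes simply supported.
Discontinuity in slope at Q on the released structure — sum the simple-span end rotations:
  span PQ: UDL 40: wL³/(24EI) = 853.3/EI
  span QR: point load 27 at a = 2.4: Pab(L + b)/(6LEI) = 186.6/EI
  relative rotation θ_0 = (853.3 + 186.6)/EI = 1040/EI
A unit hogging moment at Q produces rotation L₁/(3EI) + L₂/(3EI) = 6.667/EI.
Compatibility: M_Q·(L₁+L₂)/(3EI) = θ_0, giving M_Q = 156 kN·m (hogging).
Span PQ, ΣM about P with M_Q applied at Q: R_Q^{PQ}·8 = 1280 + 156, so R_Q^{PQ} = 179.5 kN and R_P = 320 − 179.5 = 140.5 kN.
Span QR, ΣM about R: R_Q^{QR}·12 = 259.2 + 156, so R_Q^{QR} = 34.6 kN and R_R = 27 − 34.6 = -7.599 kN.
R_Q = 179.5 + 34.6 = 214.1 kN.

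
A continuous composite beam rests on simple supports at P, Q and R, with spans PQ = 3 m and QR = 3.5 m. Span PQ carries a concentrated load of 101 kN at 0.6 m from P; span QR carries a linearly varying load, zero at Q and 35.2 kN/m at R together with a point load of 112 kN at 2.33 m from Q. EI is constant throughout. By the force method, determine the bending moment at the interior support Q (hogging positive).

M_Q = 58.31 kN·m

Take M_Q as the redundant. Released structure: two simple spans PQ and QR with a hinge at Q.
End slopes at the hinge Q, treating each span as simply supported:
  span PQ: point load 101 at a = 0.6: Pab(L + a)/(6LEI) = 29.09/EI
  span QR: triangular load, peak 35.2: 7w₀L³/(360EI) = 29.35/EI
  span QR: point load 112 at a = 2.33: Pab(L + b)/(6LEI) = 67.9/EI
  relative rotation θ_0 = (29.09 + 97.24)/EI = 126.3/EI
A unit hogging moment at Q produces rotation L₁/(3EI) + L₂/(3EI) = 2.167/EI.
Slope continuity at Q: θ_0 = M_Q·2.167/EI, so M_Q = 126.3/2.167 = 58.31 kN·m (hogging).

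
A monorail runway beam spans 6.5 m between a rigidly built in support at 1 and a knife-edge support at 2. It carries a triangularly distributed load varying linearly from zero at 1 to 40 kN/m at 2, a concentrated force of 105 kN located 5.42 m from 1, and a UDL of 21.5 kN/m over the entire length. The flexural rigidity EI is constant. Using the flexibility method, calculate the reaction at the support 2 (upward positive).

R_2 = 203 kN

Release the roller at 2. Primary structure: cantilever fixed at 1.
Free-end deflection of the primary structure under the applied loading (downward +):
  triangular load, peak 40 at the free end: 11w₀L⁴/(120EI) = 6545/EI
  point load 105 at a = 5.42: Pa²(3L − a)/(6EI) = 7238/EI
  UDL 21.5: wL⁴/(8EI) = 4797/EI
  δ_0 = 18581/EI
Flexibility coefficient — unit upward force at 2: δ_{22} = L³/(3EI) = 91.54/EI.
Compatibility at 2: δ_0 − R_2·δ_{22} = 0, so R_2 = 18581/91.54 = 203 kN.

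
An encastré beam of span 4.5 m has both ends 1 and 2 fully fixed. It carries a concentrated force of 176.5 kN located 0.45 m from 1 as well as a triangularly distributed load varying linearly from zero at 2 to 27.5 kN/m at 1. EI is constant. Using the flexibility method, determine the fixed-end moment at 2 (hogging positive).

M_2 = 25.71 kN·m

Take the two fixed-end moments M_1, M_2 as redundants; the released structure is the simple span 12.
On the primary (simply-supported) span, the end slopes from the loading are:
  at 1: point load 176.5 at a = 0.45: Pab(L + b)/(6LEI) = 101.9/EI
  at 2: point load 176.5 at a = 0.45: Pab(L + a)/(6LEI) = 58.97/EI
  at 1: triangular load, peak 27.5: w₀L³/(45EI) = 55.69/EI
  at 2: triangular load, peak 27.5: 7w₀L³/(360EI) = 48.73/EI
  θ_10 = 157.6/EI,  θ_20 = 107.7/EI
Flexibility coefficients: a unit moment at one end gives L/(3EI) there and L/(6EI) at the far end, so f₁₁ = f₂₂ = 1.5/EI and f₁₂ = f₂₁ = 0.75/EI.
Compatibility — zero rotation at each built-in end:
  1.5 M_1 + 0.75 M_2 = 157.6
  0.75 M_1 + 1.5 M_2 = 107.7
Solving the pair gives M_1 = 92.18 kN·m and M_2 = 25.71 kN·m (hogging).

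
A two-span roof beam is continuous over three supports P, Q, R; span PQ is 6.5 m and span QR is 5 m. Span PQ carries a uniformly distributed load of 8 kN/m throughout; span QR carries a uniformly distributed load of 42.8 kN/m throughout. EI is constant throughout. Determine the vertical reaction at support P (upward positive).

Release continuity at Q by inserting a hinge; the redundant is the internal moment M_Q. The primary structure is two simply-supported spans PQ and QR.
Rotations at Q on the released spans (each span's end-slope, ×1/EI):
  span PQ: UDL 8: wL³/(24EI) = 91.54/EI
  span QR: UDL 42.8: wL³/(24EI) = 222.9/EI
  relative rotation θ_0 = (91.54 + 222.9)/EI = 314.5/EI
A unit hogging moment at Q produces rotation L₁/(3EI) + L₂/(3EI) = 3.833/EI.
Slope continuity at Q: θ_0 = M_Q·3.833/EI, so M_Q = 314.5/3.833 = 82.03 kN·m (hogging).
Span PQ, ΣM about P with M_Q applied at Q: R_Q^{PQ}·6.5 = 169 + 82.03, so R_Q^{PQ} = 38.62 kN and R_P = 52 − 38.62 = 13.38 kN.

R_P = 13.38 kN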